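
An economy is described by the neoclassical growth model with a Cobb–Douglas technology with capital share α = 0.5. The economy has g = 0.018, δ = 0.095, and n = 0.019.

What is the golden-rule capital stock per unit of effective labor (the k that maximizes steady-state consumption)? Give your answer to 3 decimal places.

The golden rule sets f'(k) = n + g + δ, i.e. α·k^(α−1) = n + g + δ.
So k^(1−α) = α / (n + g + δ) = 0.5 / 0.132 = 3.7879.
k_gold = 3.7879^(1/0.5) ≈ 14.3482

k_gold ≈ 14.348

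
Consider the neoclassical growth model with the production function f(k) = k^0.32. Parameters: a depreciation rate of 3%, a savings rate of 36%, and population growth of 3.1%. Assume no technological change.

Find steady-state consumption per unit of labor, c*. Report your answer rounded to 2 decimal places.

In steady state, investment equals break-even investment: s·k^α = (n + δ)·k.
Rearranging, k^(1−α) = s / (n + δ).
k^0.68 = 0.36 / (0.031 + 0.030) = 0.36 / 0.061 = 5.9016
k* = 5.9016^(1/0.68) ≈ 13.6075
y* = (k*)^α = 13.6075^0.32 ≈ 2.3057
c* = (1 − s)·y* = (1 − 0.36) × 2.3057 ≈ 1.4756

c* ≈ 1.48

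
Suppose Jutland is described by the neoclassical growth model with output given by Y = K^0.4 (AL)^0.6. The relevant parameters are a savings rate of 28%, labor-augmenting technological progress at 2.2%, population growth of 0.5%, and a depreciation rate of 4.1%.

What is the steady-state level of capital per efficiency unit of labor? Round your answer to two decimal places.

At the steady state, Δk = 0, so s·k^α = (n + g + δ)·k.
Dividing both sides by k: k^(1−α) = s / (n + g + δ).
k^0.6 = 0.28 / (0.005 + 0.022 + 0.041) = 0.28 / 0.068 = 4.1176
k* = 4.1176^(1/0.6) ≈ 10.5781

k* ≈ 10.58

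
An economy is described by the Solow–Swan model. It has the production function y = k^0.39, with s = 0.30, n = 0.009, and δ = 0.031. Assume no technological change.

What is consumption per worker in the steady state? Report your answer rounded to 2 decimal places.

c* ≈ 2.54

Steady state requires s·f(k) = (n + δ)·k, i.e. s·k^α = (n + δ)·k.
Dividing both sides by k: k^(1−α) = s / (n + δ).
k^0.61 = 0.30 / (0.009 + 0.031) = 0.30 / 0.040 = 7.5000
k* = 7.5000^(1/0.61) ≈ 27.1974
y* = (k*)^α = 27.1974^0.39 ≈ 3.6263
c* = (1 − s)·y* = (1 − 0.30) × 3.6263 ≈ 2.5384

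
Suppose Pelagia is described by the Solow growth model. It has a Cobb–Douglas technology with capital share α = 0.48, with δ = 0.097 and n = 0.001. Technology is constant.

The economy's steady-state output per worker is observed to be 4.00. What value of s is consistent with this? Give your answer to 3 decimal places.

s ≈ 0.440

Steady state requires s·f(k) = (n + δ)·k, i.e. s·k^α = (n + δ)·k.
Since y* = [s/(n + δ)]^(α/(1−α)), we have s/(n + δ) = (y*)^((1−α)/α) = 4.00^1.0833 = 4.4896.
Therefore s = 4.4896 × (n + δ) = 4.4896 × 0.098 = 0.4400.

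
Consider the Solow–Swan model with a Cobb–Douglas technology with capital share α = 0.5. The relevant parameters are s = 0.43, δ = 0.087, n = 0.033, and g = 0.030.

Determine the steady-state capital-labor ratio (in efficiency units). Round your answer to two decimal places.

k* = 8.22

At the steady state, Δk = 0, so s·k^α = (n + g + δ)·k.
Dividing both sides by k: k^(1−α) = s / (n + g + δ).
k^0.5 = 0.43 / (0.033 + 0.030 + 0.087) = 0.43 / 0.150 = 2.8667
k* = 2.8667^(1/0.5) ≈ 8.2180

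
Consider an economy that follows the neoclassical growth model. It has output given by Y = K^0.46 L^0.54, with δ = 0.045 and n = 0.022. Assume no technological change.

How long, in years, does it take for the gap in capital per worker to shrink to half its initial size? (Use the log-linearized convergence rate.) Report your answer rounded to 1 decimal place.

t_½ ≈ 19.2 years

Near the steady state the convergence rate is λ = (1 − α)(n + δ).
λ = (1 − 0.46) × 0.067 = 0.54 × 0.067 = 0.03618
Half-life = ln 2 / λ = 0.6931 / 0.03618 ≈ 19.16 years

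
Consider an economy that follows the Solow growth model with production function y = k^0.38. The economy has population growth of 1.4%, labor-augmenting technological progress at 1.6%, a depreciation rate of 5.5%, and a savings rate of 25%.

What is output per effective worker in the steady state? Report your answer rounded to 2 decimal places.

At the steady state, Δk = 0, so s·k^α = (n + g + δ)·k.
Dividing both sides by k: k^(1−α) = s / (n + g + δ).
k^0.62 = 0.25 / (0.014 + 0.016 + 0.055) = 0.25 / 0.085 = 2.9412
k* = 2.9412^(1/0.62) ≈ 5.6975
y* = (k*)^α = 5.6975^0.38 ≈ 1.9371

y* = 1.94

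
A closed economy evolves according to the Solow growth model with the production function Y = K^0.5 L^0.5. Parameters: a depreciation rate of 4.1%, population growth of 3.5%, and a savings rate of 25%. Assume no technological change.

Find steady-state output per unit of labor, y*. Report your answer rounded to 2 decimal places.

At the steady state, Δk = 0, so s·k^α = (n + δ)·k.
Rearranging, k^(1−α) = s / (n + δ).
k^0.5 = 0.25 / (0.035 + 0.041) = 0.25 / 0.076 = 3.2895
k* = 3.2895^(1/0.5) ≈ 10.8208
y* = (k*)^α = 10.8208^0.5 ≈ 3.2895

y* ≈ 3.29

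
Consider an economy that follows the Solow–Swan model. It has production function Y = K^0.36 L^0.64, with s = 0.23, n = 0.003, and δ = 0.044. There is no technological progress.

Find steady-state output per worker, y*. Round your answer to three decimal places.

At the steady state, Δk = 0, so s·k^α = (n + δ)·k.
Dividing both sides by k: k^(1−α) = s / (n + δ).
k^0.64 = 0.23 / (0.003 + 0.044) = 0.23 / 0.047 = 4.8936
k* = 4.8936^(1/0.64) ≈ 11.9549
y* = (k*)^α = 11.9549^0.36 ≈ 2.4430

y* ≈ 2.443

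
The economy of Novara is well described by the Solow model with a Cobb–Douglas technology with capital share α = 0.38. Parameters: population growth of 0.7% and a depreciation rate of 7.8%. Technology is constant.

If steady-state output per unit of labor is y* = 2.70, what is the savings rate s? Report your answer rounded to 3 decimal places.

In steady state, investment equals break-even investment: s·k^α = (n + δ)·k.
Since y* = [s/(n + δ)]^(α/(1−α)), we have s/(n + δ) = (y*)^((1−α)/α) = 2.70^1.6316 = 5.0561.
Therefore s = 5.0561 × (n + δ) = 5.0561 × 0.085 = 0.4298.

s ≈ 0.430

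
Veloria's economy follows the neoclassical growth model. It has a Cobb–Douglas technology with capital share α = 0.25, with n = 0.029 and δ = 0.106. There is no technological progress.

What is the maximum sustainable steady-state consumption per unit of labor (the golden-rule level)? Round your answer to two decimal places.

c_gold ≈ 0.92

At the golden rule, f'(k) = n + δ, so α·k^(α−1) = n + δ and k_gold = (α/(n + δ))^(1/(1−α)).
k_gold = (0.25/0.135)^(1/0.75) = 1.8519^1.3333 ≈ 2.2741
c_gold = f(k_gold) − (n + δ)·k_gold = 1.2280 − 0.135×2.2741 ≈ 0.9210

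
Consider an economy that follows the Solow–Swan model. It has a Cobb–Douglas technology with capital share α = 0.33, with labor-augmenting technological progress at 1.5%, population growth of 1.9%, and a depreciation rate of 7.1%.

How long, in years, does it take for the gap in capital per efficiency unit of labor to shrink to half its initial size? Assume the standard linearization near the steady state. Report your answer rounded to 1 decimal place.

Near the steady state the convergence rate is λ = (1 − α)(n + g + δ).
λ = (1 − 0.33) × 0.105 = 0.67 × 0.105 = 0.07035
Half-life = ln 2 / λ = 0.6931 / 0.07035 ≈ 9.85 years

t_½ ≈ 9.9 years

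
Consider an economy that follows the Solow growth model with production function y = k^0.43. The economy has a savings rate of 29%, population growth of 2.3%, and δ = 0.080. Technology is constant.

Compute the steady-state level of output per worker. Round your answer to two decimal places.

Steady state requires s·f(k) = (n + δ)·k, i.e. s·k^α = (n + δ)·k.
Rearranging, k^(1−α) = s / (n + δ).
k^0.57 = 0.29 / (0.023 + 0.080) = 0.29 / 0.103 = 2.8155
k* = 2.8155^(1/0.57) ≈ 6.1474
y* = (k*)^α = 6.1474^0.43 ≈ 2.1834

y* = 2.18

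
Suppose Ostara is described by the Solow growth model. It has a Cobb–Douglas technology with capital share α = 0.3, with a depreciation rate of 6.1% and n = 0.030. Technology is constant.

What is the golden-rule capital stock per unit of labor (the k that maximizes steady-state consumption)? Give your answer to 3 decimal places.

k_gold ≈ 5.497

The golden rule sets f'(k) = n + δ, i.e. α·k^(α−1) = n + δ.
So k^(1−α) = α / (n + δ) = 0.3 / 0.091 = 3.2967.
k_gold = 3.2967^(1/0.7) ≈ 5.4968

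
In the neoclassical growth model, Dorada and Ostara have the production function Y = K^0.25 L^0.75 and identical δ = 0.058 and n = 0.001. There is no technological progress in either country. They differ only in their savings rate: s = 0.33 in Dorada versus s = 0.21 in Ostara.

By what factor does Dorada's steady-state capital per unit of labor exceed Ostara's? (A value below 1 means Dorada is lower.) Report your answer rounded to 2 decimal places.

ratio ≈ 1.83

Steady-state k* = [s/(n + δ)]^(1/(1−α)), so the ratio is [ (s_D/(n + δ)_D) / (s_O/(n + δ)_O) ]^1.3333.
s_D/(n + δ)_D = 0.33/0.059 = 5.5932; s_O/(n + δ)_O = 0.21/0.059 = 3.5593.
Ratio = (5.5932/3.5593)^1.3333 = 1.5714^1.3333 ≈ 1.8269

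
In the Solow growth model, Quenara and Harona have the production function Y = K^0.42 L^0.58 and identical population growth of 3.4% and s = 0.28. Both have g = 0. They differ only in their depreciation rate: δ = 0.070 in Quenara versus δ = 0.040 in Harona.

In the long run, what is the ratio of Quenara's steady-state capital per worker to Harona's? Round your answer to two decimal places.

ratio ≈ 0.56

Steady-state k* = [s/(n + δ)]^(1/(1−α)), so the ratio is [ (s_Q/(n + δ)_Q) / (s_H/(n + δ)_H) ]^1.7241.
s_Q/(n + δ)_Q = 0.28/0.104 = 2.6923; s_H/(n + δ)_H = 0.28/0.074 = 3.7838.
Ratio = (2.6923/3.7838)^1.7241 = 0.7115^1.7241 ≈ 0.5561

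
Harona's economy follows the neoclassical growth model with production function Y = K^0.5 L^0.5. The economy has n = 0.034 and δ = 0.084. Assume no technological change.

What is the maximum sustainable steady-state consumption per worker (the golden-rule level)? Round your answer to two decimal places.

c_gold ≈ 2.12

At the golden rule, f'(k) = n + δ, so α·k^(α−1) = n + δ and k_gold = (α/(n + δ))^(1/(1−α)).
k_gold = (0.5/0.118)^(1/0.5) = 4.2373^2 ≈ 17.9547
c_gold = f(k_gold) − (n + δ)·k_gold = 4.2373 − 0.118×17.9547 ≈ 2.1186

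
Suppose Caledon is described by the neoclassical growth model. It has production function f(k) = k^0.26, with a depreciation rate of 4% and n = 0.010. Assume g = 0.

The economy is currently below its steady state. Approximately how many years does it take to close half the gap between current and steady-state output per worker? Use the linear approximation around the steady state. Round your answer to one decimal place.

Near the steady state the convergence rate is λ = (1 − α)(n + δ).
λ = (1 − 0.26) × 0.050 = 0.74 × 0.050 = 0.0370
Half-life = ln 2 / λ = 0.6931 / 0.0370 ≈ 18.73 years

about 18.7 years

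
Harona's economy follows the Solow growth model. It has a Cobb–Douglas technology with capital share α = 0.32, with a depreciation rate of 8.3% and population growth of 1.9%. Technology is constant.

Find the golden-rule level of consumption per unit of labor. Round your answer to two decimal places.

At the golden rule, f'(k) = n + δ, so α·k^(α−1) = n + δ and k_gold = (α/(n + δ))^(1/(1−α)).
k_gold = (0.32/0.102)^(1/0.68) = 3.1373^1.4706 ≈ 5.3732
c_gold = f(k_gold) − (n + δ)·k_gold = 1.7127 − 0.102×5.3732 ≈ 1.1646

c_gold ≈ 1.16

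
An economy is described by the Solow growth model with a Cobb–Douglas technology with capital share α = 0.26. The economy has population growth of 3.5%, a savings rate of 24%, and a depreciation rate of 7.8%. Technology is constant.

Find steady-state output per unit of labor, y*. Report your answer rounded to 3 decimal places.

In steady state, investment equals break-even investment: s·k^α = (n + δ)·k.
Dividing both sides by k: k^(1−α) = s / (n + δ).
k^0.74 = 0.24 / (0.035 + 0.078) = 0.24 / 0.113 = 2.1239
k* = 2.1239^(1/0.74) ≈ 2.7674
y* = (k*)^α = 2.7674^0.26 ≈ 1.3030

y* ≈ 1.303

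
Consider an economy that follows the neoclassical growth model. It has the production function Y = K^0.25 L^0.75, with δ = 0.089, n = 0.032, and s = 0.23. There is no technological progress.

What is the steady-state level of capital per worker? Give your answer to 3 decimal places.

k* = 2.355

Steady state requires s·f(k) = (n + δ)·k, i.e. s·k^α = (n + δ)·k.
Dividing both sides by k: k^(1−α) = s / (n + δ).
k^0.75 = 0.23 / (0.032 + 0.089) = 0.23 / 0.121 = 1.9008
k* = 1.9008^(1/0.75) ≈ 2.3546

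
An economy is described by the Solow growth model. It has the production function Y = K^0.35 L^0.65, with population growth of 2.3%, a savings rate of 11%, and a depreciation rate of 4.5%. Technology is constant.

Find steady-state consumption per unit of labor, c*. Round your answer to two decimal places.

c* ≈ 1.15

Steady state requires s·f(k) = (n + δ)·k, i.e. s·k^α = (n + δ)·k.
Rearranging, k^(1−α) = s / (n + δ).
k^0.65 = 0.11 / (0.023 + 0.045) = 0.11 / 0.068 = 1.6176
k* = 1.6176^(1/0.65) ≈ 2.0958
y* = (k*)^α = 2.0958^0.35 ≈ 1.2956
c* = (1 − s)·y* = (1 − 0.11) × 1.2956 ≈ 1.1531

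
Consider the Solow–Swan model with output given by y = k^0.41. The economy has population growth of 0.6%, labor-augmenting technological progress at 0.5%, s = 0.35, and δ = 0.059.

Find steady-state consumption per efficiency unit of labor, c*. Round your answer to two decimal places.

At the steady state, Δk = 0, so s·k^α = (n + g + δ)·k.
Dividing both sides by k: k^(1−α) = s / (n + g + δ).
k^0.59 = 0.35 / (0.006 + 0.005 + 0.059) = 0.35 / 0.070 = 5.0000
k* = 5.0000^(1/0.59) ≈ 15.3001
y* = (k*)^α = 15.3001^0.41 ≈ 3.0600
c* = (1 − s)·y* = (1 − 0.35) × 3.0600 ≈ 1.9890

c* = 1.99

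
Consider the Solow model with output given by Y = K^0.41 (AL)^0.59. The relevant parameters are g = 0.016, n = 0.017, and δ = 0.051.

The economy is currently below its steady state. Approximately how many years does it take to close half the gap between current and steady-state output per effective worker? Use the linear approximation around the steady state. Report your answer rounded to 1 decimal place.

t_½ ≈ 14.0 years

Near the steady state the convergence rate is λ = (1 − α)(n + g + δ).
λ = (1 − 0.41) × 0.084 = 0.59 × 0.084 = 0.04956
Half-life = ln 2 / λ = 0.6931 / 0.04956 ≈ 13.99 years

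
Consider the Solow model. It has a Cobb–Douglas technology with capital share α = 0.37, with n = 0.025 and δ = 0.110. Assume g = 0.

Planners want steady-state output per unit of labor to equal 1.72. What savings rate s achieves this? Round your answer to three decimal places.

s ≈ 0.340

Steady state requires s·f(k) = (n + δ)·k, i.e. s·k^α = (n + δ)·k.
Since y* = [s/(n + δ)]^(α/(1−α)), we have s/(n + δ) = (y*)^((1−α)/α) = 1.72^1.7027 = 2.5179.
Therefore s = 2.5179 × (n + δ) = 2.5179 × 0.135 = 0.3399.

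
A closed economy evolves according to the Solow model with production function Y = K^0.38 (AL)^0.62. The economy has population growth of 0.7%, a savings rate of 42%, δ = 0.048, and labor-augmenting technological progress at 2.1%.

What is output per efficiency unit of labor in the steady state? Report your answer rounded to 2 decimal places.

At the steady state, Δk = 0, so s·k^α = (n + g + δ)·k.
Dividing both sides by k: k^(1−α) = s / (n + g + δ).
k^0.62 = 0.42 / (0.007 + 0.021 + 0.048) = 0.42 / 0.076 = 5.5263
k* = 5.5263^(1/0.62) ≈ 15.7571
y* = (k*)^α = 15.7571^0.38 ≈ 2.8513

y* = 2.85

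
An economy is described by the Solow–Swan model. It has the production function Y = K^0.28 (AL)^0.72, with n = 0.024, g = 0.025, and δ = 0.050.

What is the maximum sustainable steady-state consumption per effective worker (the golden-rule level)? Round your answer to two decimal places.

c_gold ≈ 1.08

At the golden rule, f'(k) = n + g + δ, so α·k^(α−1) = n + g + δ and k_gold = (α/(n + g + δ))^(1/(1−α)).
k_gold = (0.28/0.099)^(1/0.72) = 2.8283^1.3889 ≈ 4.2376
c_gold = f(k_gold) − (n + g + δ)·k_gold = 1.4983 − 0.099×4.2376 ≈ 1.0788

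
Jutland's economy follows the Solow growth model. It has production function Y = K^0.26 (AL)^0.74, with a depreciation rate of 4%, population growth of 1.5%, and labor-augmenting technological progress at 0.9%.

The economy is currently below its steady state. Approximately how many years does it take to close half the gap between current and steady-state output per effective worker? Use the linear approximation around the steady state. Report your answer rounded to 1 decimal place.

half-life ≈ 14.6 years

Near the steady state the convergence rate is λ = (1 − α)(n + g + δ).
λ = (1 − 0.26) × 0.064 = 0.74 × 0.064 = 0.04736
Half-life = ln 2 / λ = 0.6931 / 0.04736 ≈ 14.63 years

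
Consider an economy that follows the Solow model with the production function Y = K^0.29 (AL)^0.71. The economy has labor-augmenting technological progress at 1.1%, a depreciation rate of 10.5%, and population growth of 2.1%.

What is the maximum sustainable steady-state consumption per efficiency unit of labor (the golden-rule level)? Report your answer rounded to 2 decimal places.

c_gold ≈ 0.96

At the golden rule, f'(k) = n + g + δ, so α·k^(α−1) = n + g + δ and k_gold = (α/(n + g + δ))^(1/(1−α)).
k_gold = (0.29/0.137)^(1/0.71) = 2.1168^1.4085 ≈ 2.8755
c_gold = f(k_gold) − (n + g + δ)·k_gold = 1.3584 − 0.137×2.8755 ≈ 0.9645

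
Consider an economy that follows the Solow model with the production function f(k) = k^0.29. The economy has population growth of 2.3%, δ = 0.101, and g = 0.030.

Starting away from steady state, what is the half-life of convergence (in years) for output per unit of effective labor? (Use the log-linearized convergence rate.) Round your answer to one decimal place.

about 6.3 years

Near the steady state the convergence rate is λ = (1 − α)(n + g + δ).
λ = (1 − 0.29) × 0.154 = 0.71 × 0.154 = 0.10934
Half-life = ln 2 / λ = 0.6931 / 0.10934 ≈ 6.34 years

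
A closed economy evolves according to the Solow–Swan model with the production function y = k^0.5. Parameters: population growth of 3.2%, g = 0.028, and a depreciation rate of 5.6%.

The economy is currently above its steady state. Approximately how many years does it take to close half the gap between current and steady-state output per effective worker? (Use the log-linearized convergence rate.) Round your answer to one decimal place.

Near the steady state the convergence rate is λ = (1 − α)(n + g + δ).
λ = (1 − 0.5) × 0.116 = 0.5 × 0.116 = 0.0580
Half-life = ln 2 / λ = 0.6931 / 0.0580 ≈ 11.95 years

t_½ ≈ 12.0 years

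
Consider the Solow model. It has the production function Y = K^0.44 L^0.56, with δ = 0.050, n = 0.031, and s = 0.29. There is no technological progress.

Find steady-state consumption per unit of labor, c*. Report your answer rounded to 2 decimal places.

c* = 1.93

Steady state requires s·f(k) = (n + δ)·k, i.e. s·k^α = (n + δ)·k.
Rearranging, k^(1−α) = s / (n + δ).
k^0.56 = 0.29 / (0.031 + 0.050) = 0.29 / 0.081 = 3.5802
k* = 3.5802^(1/0.56) ≈ 9.7526
y* = (k*)^α = 9.7526^0.44 ≈ 2.7240
c* = (1 − s)·y* = (1 − 0.29) × 2.7240 ≈ 1.9340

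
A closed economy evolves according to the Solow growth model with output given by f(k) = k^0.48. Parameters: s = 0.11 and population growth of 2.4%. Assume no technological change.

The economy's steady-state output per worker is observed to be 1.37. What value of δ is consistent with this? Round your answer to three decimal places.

δ ≈ 0.054

At the steady state, Δk = 0, so s·k^α = (n + δ)·k.
Since y* = [s/(n + δ)]^(α/(1−α)), we have s/(n + δ) = (y*)^((1−α)/α) = 1.37^1.0833 = 1.4064.
Therefore n + δ = s / 1.4064 = 0.11 / 1.4064 = 0.0782, so δ = 0.0782 − 0.024 = 0.0542.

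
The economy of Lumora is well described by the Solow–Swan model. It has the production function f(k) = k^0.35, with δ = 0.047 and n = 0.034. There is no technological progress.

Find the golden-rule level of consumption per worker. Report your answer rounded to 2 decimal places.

At the golden rule, f'(k) = n + δ, so α·k^(α−1) = n + δ and k_gold = (α/(n + δ))^(1/(1−α)).
k_gold = (0.35/0.081)^(1/0.65) = 4.3210^1.5385 ≈ 9.5027
c_gold = f(k_gold) − (n + δ)·k_gold = 2.1991 − 0.081×9.5027 ≈ 1.4294

c_gold ≈ 1.43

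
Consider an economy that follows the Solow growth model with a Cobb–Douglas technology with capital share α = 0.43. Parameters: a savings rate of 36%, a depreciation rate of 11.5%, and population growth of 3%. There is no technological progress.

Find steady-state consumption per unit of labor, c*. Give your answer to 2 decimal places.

c* ≈ 1.27

At the steady state, Δk = 0, so s·k^α = (n + δ)·k.
Rearranging, k^(1−α) = s / (n + δ).
k^0.57 = 0.36 / (0.030 + 0.115) = 0.36 / 0.145 = 2.4828
k* = 2.4828^(1/0.57) ≈ 4.9304
y* = (k*)^α = 4.9304^0.43 ≈ 1.9858
c* = (1 − s)·y* = (1 − 0.36) × 1.9858 ≈ 1.2709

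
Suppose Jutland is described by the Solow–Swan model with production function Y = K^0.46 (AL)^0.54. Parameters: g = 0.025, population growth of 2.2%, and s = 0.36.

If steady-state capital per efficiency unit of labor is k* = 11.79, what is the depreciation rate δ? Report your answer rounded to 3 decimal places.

δ ≈ 0.048

Steady state requires s·f(k) = (n + g + δ)·k, i.e. s·k^α = (n + g + δ)·k.
So s / (n + g + δ) = (k*)^(1−α) = 11.79^0.54 = 3.7898.
Therefore n + g + δ = s / 3.7898 = 0.36 / 3.7898 = 0.0950, so δ = 0.0950 − 0.047 = 0.0480.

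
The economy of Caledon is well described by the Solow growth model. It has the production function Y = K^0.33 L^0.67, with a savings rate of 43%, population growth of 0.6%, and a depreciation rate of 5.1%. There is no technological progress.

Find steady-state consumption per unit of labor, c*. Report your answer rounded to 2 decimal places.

At the steady state, Δk = 0, so s·k^α = (n + δ)·k.
Rearranging, k^(1−α) = s / (n + δ).
k^0.67 = 0.43 / (0.006 + 0.051) = 0.43 / 0.057 = 7.5439
k* = 7.5439^(1/0.67) ≈ 20.4101
y* = (k*)^α = 20.4101^0.33 ≈ 2.7055
c* = (1 − s)·y* = (1 − 0.43) × 2.7055 ≈ 1.5421

c* = 1.54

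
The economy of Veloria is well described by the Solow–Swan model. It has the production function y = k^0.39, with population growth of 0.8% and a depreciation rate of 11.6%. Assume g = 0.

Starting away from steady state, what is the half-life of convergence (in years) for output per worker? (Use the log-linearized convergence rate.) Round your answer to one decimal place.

Near the steady state the convergence rate is λ = (1 − α)(n + δ).
λ = (1 − 0.39) × 0.124 = 0.61 × 0.124 = 0.07564
Half-life = ln 2 / λ = 0.6931 / 0.07564 ≈ 9.16 years

half-life ≈ 9.2 years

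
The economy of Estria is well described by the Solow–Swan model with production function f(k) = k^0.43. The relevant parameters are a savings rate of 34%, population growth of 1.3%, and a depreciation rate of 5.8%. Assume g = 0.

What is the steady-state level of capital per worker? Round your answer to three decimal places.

k* ≈ 15.609

In steady state, investment equals break-even investment: s·k^α = (n + δ)·k.
Dividing both sides by k: k^(1−α) = s / (n + δ).
k^0.57 = 0.34 / (0.013 + 0.058) = 0.34 / 0.071 = 4.7887
k* = 4.7887^(1/0.57) ≈ 15.6086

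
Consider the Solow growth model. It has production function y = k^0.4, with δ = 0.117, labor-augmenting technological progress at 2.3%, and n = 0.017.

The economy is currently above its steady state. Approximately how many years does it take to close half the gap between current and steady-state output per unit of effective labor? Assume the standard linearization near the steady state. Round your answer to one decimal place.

t_½ ≈ 7.4 years

Near the steady state the convergence rate is λ = (1 − α)(n + g + δ).
λ = (1 − 0.4) × 0.157 = 0.6 × 0.157 = 0.0942
Half-life = ln 2 / λ = 0.6931 / 0.0942 ≈ 7.36 years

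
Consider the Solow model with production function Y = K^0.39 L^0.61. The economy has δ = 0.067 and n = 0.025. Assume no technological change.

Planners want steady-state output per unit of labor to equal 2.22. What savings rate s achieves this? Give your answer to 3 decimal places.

s ≈ 0.320

Steady state requires s·f(k) = (n + δ)·k, i.e. s·k^α = (n + δ)·k.
Since y* = [s/(n + δ)]^(α/(1−α)), we have s/(n + δ) = (y*)^((1−α)/α) = 2.22^1.5641 = 3.4812.
Therefore s = 3.4812 × (n + δ) = 3.4812 × 0.092 = 0.3203.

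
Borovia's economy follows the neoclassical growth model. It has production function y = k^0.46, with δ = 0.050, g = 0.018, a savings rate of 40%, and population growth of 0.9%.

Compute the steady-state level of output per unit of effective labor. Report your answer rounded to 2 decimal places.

y* = 4.07

At the steady state, Δk = 0, so s·k^α = (n + g + δ)·k.
Rearranging, k^(1−α) = s / (n + g + δ).
k^0.54 = 0.40 / (0.009 + 0.018 + 0.050) = 0.40 / 0.077 = 5.1948
k* = 5.1948^(1/0.54) ≈ 21.1411
y* = (k*)^α = 21.1411^0.46 ≈ 4.0697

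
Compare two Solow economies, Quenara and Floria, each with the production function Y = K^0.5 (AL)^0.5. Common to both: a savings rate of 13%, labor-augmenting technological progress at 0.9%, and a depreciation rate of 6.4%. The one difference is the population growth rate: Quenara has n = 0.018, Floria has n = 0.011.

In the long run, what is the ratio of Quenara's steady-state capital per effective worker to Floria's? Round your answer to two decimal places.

Steady-state k* = [s/(n + g + δ)]^(1/(1−α)), so the ratio is [ (s_Q/(n + g + δ)_Q) / (s_F/(n + g + δ)_F) ]^2.
s_Q/(n + g + δ)_Q = 0.13/0.091 = 1.4286; s_F/(n + g + δ)_F = 0.13/0.084 = 1.5476.
Ratio = (1.4286/1.5476)^2 = 0.9231^2 ≈ 0.8521

k*_Q / k*_F ≈ 0.85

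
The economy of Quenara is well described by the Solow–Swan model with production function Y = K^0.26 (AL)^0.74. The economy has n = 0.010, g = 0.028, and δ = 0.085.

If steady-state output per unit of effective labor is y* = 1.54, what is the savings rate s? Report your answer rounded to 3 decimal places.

Steady state requires s·f(k) = (n + g + δ)·k, i.e. s·k^α = (n + g + δ)·k.
Since y* = [s/(n + g + δ)]^(α/(1−α)), we have s/(n + g + δ) = (y*)^((1−α)/α) = 1.54^2.8462 = 3.4176.
Therefore s = 3.4176 × (n + g + δ) = 3.4176 × 0.123 = 0.4204.

s ≈ 0.420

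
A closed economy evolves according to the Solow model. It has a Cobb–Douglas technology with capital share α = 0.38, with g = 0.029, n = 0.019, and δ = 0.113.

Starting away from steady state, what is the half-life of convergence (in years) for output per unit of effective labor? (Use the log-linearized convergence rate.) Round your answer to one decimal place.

Near the steady state the convergence rate is λ = (1 − α)(n + g + δ).
λ = (1 − 0.38) × 0.161 = 0.62 × 0.161 = 0.09982
Half-life = ln 2 / λ = 0.6931 / 0.09982 ≈ 6.94 years

about 6.9 years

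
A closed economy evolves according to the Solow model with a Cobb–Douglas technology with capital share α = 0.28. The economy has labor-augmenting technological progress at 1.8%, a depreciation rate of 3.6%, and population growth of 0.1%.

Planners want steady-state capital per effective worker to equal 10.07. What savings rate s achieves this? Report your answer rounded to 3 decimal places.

s ≈ 0.290

Steady state requires s·f(k) = (n + g + δ)·k, i.e. s·k^α = (n + g + δ)·k.
So s / (n + g + δ) = (k*)^(1−α) = 10.07^0.72 = 5.2745.
Therefore s = 5.2745 × (n + g + δ) = 5.2745 × 0.055 = 0.2901.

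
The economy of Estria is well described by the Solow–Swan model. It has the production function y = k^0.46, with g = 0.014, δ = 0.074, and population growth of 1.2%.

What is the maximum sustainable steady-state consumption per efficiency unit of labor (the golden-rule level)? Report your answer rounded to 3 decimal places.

At the golden rule, f'(k) = n + g + δ, so α·k^(α−1) = n + g + δ and k_gold = (α/(n + g + δ))^(1/(1−α)).
k_gold = (0.46/0.100)^(1/0.54) = 4.6000^1.8519 ≈ 16.8796
c_gold = f(k_gold) − (n + g + δ)·k_gold = 3.6693 − 0.100×16.8796 ≈ 1.9813

c_gold ≈ 1.981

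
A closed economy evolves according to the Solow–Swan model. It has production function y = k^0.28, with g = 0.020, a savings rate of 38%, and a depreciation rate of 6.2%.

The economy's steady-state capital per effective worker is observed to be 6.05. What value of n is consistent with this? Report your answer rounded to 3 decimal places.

Steady state requires s·f(k) = (n + g + δ)·k, i.e. s·k^α = (n + g + δ)·k.
So s / (n + g + δ) = (k*)^(1−α) = 6.05^0.72 = 3.6548.
Therefore n + g + δ = s / 3.6548 = 0.38 / 3.6548 = 0.1040, so n = 0.1040 − 0.082 = 0.0220.

n ≈ 0.022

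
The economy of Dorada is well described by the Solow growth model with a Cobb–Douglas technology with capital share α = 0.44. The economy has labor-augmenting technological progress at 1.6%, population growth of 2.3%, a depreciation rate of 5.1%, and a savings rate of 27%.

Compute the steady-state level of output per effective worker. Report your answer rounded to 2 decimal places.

y* = 2.37

At the steady state, Δk = 0, so s·k^α = (n + g + δ)·k.
Rearranging, k^(1−α) = s / (n + g + δ).
k^0.56 = 0.27 / (0.023 + 0.016 + 0.051) = 0.27 / 0.090 = 3.0000
k* = 3.0000^(1/0.56) ≈ 7.1122
y* = (k*)^α = 7.1122^0.44 ≈ 2.3707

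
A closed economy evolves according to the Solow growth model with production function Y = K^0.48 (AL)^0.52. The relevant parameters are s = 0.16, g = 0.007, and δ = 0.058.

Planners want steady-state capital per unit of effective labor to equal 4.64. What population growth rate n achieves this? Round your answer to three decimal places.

n ≈ 0.007

At the steady state, Δk = 0, so s·k^α = (n + g + δ)·k.
So s / (n + g + δ) = (k*)^(1−α) = 4.64^0.52 = 2.2212.
Therefore n + g + δ = s / 2.2212 = 0.16 / 2.2212 = 0.0720, so n = 0.0720 − 0.065 = 0.0070.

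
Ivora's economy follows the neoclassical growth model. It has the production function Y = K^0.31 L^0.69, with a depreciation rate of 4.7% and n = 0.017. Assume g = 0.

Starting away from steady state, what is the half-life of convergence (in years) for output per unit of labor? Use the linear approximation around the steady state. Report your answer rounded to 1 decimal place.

half-life ≈ 15.7 years

Near the steady state the convergence rate is λ = (1 − α)(n + δ).
λ = (1 − 0.31) × 0.064 = 0.69 × 0.064 = 0.04416
Half-life = ln 2 / λ = 0.6931 / 0.04416 ≈ 15.70 years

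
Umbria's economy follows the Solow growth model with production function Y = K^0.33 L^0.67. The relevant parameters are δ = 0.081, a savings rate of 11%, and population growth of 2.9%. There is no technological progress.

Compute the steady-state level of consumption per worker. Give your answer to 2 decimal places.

At the steady state, Δk = 0, so s·k^α = (n + δ)·k.
Rearranging, k^(1−α) = s / (n + δ).
k^0.67 = 0.11 / (0.029 + 0.081) = 0.11 / 0.110 = 1.0000
k* = 1.0000^(1/0.67) ≈ 1.0000
y* = (k*)^α = 1.0000^0.33 ≈ 1.0000
c* = (1 − s)·y* = (1 − 0.11) × 1.0000 ≈ 0.8900

c* ≈ 0.89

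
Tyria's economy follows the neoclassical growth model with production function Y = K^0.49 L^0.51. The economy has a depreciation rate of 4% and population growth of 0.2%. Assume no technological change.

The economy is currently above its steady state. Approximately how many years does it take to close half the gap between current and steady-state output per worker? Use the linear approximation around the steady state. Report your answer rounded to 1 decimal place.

Near the steady state the convergence rate is λ = (1 − α)(n + δ).
λ = (1 − 0.49) × 0.042 = 0.51 × 0.042 = 0.02142
Half-life = ln 2 / λ = 0.6931 / 0.02142 ≈ 32.36 years

half-life ≈ 32.4 years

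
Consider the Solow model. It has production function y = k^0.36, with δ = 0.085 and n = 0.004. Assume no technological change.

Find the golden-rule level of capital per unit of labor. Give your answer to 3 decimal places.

The golden rule sets f'(k) = n + δ, i.e. α·k^(α−1) = n + δ.
So k^(1−α) = α / (n + δ) = 0.36 / 0.089 = 4.0449.
k_gold = 4.0449^(1/0.64) ≈ 8.8776

k_gold ≈ 8.878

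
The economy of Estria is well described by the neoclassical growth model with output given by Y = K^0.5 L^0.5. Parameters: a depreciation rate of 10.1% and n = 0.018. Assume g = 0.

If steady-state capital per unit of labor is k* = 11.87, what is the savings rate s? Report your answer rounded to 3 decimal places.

At the steady state, Δk = 0, so s·k^α = (n + δ)·k.
So s / (n + δ) = (k*)^(1−α) = 11.87^0.5 = 3.4453.
Therefore s = 3.4453 × (n + δ) = 3.4453 × 0.119 = 0.4100.

s ≈ 0.410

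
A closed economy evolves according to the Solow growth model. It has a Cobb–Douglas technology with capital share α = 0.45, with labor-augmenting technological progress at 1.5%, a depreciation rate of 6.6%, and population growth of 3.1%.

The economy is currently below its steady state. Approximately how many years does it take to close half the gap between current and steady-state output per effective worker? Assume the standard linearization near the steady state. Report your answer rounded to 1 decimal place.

about 11.3 years

Near the steady state the convergence rate is λ = (1 − α)(n + g + δ).
λ = (1 − 0.45) × 0.112 = 0.55 × 0.112 = 0.0616
Half-life = ln 2 / λ = 0.6931 / 0.0616 ≈ 11.25 years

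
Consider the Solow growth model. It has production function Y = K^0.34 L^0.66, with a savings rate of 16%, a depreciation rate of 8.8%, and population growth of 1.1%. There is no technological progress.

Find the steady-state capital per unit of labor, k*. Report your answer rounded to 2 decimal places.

k* ≈ 2.07

At the steady state, Δk = 0, so s·k^α = (n + δ)·k.
Rearranging, k^(1−α) = s / (n + δ).
k^0.66 = 0.16 / (0.011 + 0.088) = 0.16 / 0.099 = 1.6162
k* = 1.6162^(1/0.66) ≈ 2.0697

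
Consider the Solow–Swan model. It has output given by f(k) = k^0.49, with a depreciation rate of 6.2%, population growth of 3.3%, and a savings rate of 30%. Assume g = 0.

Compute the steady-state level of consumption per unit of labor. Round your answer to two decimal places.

c* = 2.11

At the steady state, Δk = 0, so s·k^α = (n + δ)·k.
Rearranging, k^(1−α) = s / (n + δ).
k^0.51 = 0.30 / (0.033 + 0.062) = 0.30 / 0.095 = 3.1579
k* = 3.1579^(1/0.51) ≈ 9.5326
y* = (k*)^α = 9.5326^0.49 ≈ 3.0187
c* = (1 − s)·y* = (1 − 0.30) × 3.0187 ≈ 2.1131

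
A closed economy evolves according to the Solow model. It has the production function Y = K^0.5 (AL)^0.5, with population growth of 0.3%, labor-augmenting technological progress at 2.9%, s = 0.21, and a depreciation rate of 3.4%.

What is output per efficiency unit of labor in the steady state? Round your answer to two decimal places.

y* = 3.18

In steady state, investment equals break-even investment: s·k^α = (n + g + δ)·k.
Rearranging, k^(1−α) = s / (n + g + δ).
k^0.5 = 0.21 / (0.003 + 0.029 + 0.034) = 0.21 / 0.066 = 3.1818
k* = 3.1818^(1/0.5) ≈ 10.1239
y* = (k*)^α = 10.1239^0.5 ≈ 3.1818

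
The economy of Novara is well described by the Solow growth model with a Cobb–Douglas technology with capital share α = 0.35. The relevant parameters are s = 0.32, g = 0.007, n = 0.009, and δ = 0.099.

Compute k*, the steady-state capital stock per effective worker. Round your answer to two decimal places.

k* ≈ 4.83

At the steady state, Δk = 0, so s·k^α = (n + g + δ)·k.
Dividing both sides by k: k^(1−α) = s / (n + g + δ).
k^0.65 = 0.32 / (0.009 + 0.007 + 0.099) = 0.32 / 0.115 = 2.7826
k* = 2.7826^(1/0.65) ≈ 4.8280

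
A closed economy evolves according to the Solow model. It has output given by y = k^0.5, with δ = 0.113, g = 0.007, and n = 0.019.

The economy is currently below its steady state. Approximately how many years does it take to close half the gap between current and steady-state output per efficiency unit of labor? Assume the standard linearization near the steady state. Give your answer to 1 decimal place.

about 10.0 years

Near the steady state the convergence rate is λ = (1 − α)(n + g + δ).
λ = (1 − 0.5) × 0.139 = 0.5 × 0.139 = 0.0695
Half-life = ln 2 / λ = 0.6931 / 0.0695 ≈ 9.97 years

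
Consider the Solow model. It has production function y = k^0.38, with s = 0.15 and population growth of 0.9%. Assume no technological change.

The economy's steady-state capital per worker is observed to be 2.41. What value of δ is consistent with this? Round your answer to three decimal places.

δ ≈ 0.078

In steady state, investment equals break-even investment: s·k^α = (n + δ)·k.
So s / (n + δ) = (k*)^(1−α) = 2.41^0.62 = 1.7252.
Therefore n + δ = s / 1.7252 = 0.15 / 1.7252 = 0.0869, so δ = 0.0869 − 0.009 = 0.0779.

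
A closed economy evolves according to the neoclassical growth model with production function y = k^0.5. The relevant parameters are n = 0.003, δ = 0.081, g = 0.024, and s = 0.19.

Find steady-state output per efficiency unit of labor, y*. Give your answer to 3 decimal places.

y* ≈ 1.759

Steady state requires s·f(k) = (n + g + δ)·k, i.e. s·k^α = (n + g + δ)·k.
Dividing both sides by k: k^(1−α) = s / (n + g + δ).
k^0.5 = 0.19 / (0.003 + 0.024 + 0.081) = 0.19 / 0.108 = 1.7593
k* = 1.7593^(1/0.5) ≈ 3.0951
y* = (k*)^α = 3.0951^0.5 ≈ 1.7593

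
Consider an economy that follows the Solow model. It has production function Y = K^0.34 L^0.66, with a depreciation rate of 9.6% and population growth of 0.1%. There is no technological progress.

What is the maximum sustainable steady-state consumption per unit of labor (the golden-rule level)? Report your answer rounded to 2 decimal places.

At the golden rule, f'(k) = n + δ, so α·k^(α−1) = n + δ and k_gold = (α/(n + δ))^(1/(1−α)).
k_gold = (0.34/0.097)^(1/0.66) = 3.5052^1.5152 ≈ 6.6888
c_gold = f(k_gold) − (n + δ)·k_gold = 1.9082 − 0.097×6.6888 ≈ 1.2594

c_gold ≈ 1.26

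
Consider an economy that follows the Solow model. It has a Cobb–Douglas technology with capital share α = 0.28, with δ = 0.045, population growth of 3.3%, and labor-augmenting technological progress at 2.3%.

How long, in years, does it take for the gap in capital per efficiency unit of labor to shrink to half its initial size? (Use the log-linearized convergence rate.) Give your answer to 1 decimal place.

Near the steady state the convergence rate is λ = (1 − α)(n + g + δ).
λ = (1 − 0.28) × 0.101 = 0.72 × 0.101 = 0.07272
Half-life = ln 2 / λ = 0.6931 / 0.07272 ≈ 9.53 years

t_½ ≈ 9.5 years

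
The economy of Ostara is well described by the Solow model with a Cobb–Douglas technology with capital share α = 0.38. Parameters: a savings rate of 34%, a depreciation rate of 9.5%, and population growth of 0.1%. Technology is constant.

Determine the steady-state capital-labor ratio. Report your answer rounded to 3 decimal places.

Steady state requires s·f(k) = (n + δ)·k, i.e. s·k^α = (n + δ)·k.
Rearranging, k^(1−α) = s / (n + δ).
k^0.62 = 0.34 / (0.001 + 0.095) = 0.34 / 0.096 = 3.5417
k* = 3.5417^(1/0.62) ≈ 7.6882

k* ≈ 7.688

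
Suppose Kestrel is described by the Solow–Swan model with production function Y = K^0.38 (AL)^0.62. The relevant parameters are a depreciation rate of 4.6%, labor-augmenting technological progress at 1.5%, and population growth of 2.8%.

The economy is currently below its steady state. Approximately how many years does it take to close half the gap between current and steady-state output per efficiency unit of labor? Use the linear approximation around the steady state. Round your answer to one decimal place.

Near the steady state the convergence rate is λ = (1 − α)(n + g + δ).
λ = (1 − 0.38) × 0.089 = 0.62 × 0.089 = 0.05518
Half-life = ln 2 / λ = 0.6931 / 0.05518 ≈ 12.56 years

about 12.6 years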